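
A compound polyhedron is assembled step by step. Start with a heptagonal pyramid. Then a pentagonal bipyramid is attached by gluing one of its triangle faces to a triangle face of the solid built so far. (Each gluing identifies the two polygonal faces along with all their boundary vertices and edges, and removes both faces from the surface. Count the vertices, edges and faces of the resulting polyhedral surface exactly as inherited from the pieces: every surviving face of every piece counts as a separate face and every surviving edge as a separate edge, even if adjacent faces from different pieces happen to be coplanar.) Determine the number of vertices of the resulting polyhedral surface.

A heptagonal pyramid: V=8, E=14, F=8.
Attach a pentagonal bipyramid (V=7, E=15, F=10) along a 3-gon: merge 3 vertices and 3 edges, delete both glued faces → V=12, E=26, F=16.
Check: V − E + F = 12 − 26 + 16 = 2.

12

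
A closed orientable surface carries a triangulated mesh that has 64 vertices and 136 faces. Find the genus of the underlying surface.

3

Every face is a triangle, so 2E = 3·136 = 408, giving E = 204.
χ = V − E + F = 64 − 204 + 136 = -4.
For a closed orientable surface χ = 2 − 2g, so g = (2 − (-4))/2 = 3.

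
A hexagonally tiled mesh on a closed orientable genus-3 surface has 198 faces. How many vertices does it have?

392

χ = 2 − 2·3 = -4, and every face is a hexagon so 6F = 2E.
E = 6·198/2 = 594. Then V = -4 + E − F = -4 + 594 − 198 = 392.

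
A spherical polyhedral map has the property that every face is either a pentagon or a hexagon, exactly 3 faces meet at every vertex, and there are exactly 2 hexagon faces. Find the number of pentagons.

12

Let x be the number of pentagons; then F = 2 + x.
Edge–face incidences: 2E = 6·2 + 5·x = 12 + 5x.
Every vertex has degree 3, so 3V = 2E.
Euler: V − E + F = 2 ⇒ (2E)/3 − E + (2 + x) = 2.
Multiply by 6: 2·(2E) − 3·(2E) + 6·(2 + x) = 12, i.e. 12 + 6x − (12 + 5x) = 12.
Collecting terms: x = 12.
Then 2E = 12 + 5·12 = 72, so E = 36, V = 2E/3 = 24, F = 2 + 12 = 14.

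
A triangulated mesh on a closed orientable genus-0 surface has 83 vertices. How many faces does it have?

χ = 2 − 2·0 = 2, and every face is a triangle so 3F = 2E.
V − E + F = 2 with E = 3F/2 gives 83 − (3/2 − 1)·F = 2, so F = 162 and E = 243.

162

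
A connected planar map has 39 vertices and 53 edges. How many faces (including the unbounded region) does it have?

Euler's formula for a connected plane graph: V − E + F = 2, so F = 2 − 39 + 53 = 16.

16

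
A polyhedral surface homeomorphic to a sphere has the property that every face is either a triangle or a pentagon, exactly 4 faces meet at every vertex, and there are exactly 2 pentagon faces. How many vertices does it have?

Let x be the number of triangles; then F = 2 + x.
Edge–face incidences: 2E = 5·2 + 3·x = 10 + 3x.
Every vertex has degree 4, so 4V = 2E.
Euler: V − E + F = 2 ⇒ (2E)/4 − E + (2 + x) = 2.
Multiply by 8: 2·(2E) − 4·(2E) + 8·(2 + x) = 16, i.e. 16 + 8x − 2·(10 + 3x) = 16.
Collecting terms: 2x − 4 = 16, so 2x = 20, so x = 10.
Then 2E = 10 + 3·10 = 40, so E = 20, V = 2E/4 = 10, F = 2 + 10 = 12.

10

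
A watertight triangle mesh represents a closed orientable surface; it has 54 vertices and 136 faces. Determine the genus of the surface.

Every face is a triangle, so 2E = 3·136 = 408, giving E = 204.
χ = V − E + F = 54 − 204 + 136 = -14.
For a closed orientable surface χ = 2 − 2g, so g = (2 − (-14))/2 = 8.

8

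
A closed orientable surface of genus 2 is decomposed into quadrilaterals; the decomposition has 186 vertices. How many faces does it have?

χ = 2 − 2·2 = -2, and every face is a square so 4F = 2E.
V − E + F = -2 with E = 4F/2 gives 186 − (4/2 − 1)·F = -2, so F = 188 and E = 376.

188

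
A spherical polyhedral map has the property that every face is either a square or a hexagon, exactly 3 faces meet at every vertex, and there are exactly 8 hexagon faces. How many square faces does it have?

Let x be the number of squares; then F = 8 + x.
Edge–face incidences: 2E = 6·8 + 4·x = 48 + 4x.
Every vertex has degree 3, so 3V = 2E.
Euler: V − E + F = 2 ⇒ (2E)/3 − E + (8 + x) = 2.
Multiply by 6: 2·(2E) − 3·(2E) + 6·(8 + x) = 12, i.e. 48 + 6x − (48 + 4x) = 12.
Collecting terms: 2x = 12, so x = 6.
Then 2E = 48 + 4·6 = 72, so E = 36, V = 2E/3 = 24, F = 8 + 6 = 14.

6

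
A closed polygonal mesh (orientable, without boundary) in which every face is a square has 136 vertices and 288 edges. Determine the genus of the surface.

5

Every face is a square and each edge borders two faces, so 4F = 2·288, giving F = 144.
χ = V − E + F = 136 − 288 + 144 = -8.
For a closed orientable surface χ = 2 − 2g, so g = (2 − (-8))/2 = 5.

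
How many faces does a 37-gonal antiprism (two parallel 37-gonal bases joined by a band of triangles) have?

An antiprism on an n-gon has two n-gon caps and 2n triangles: V = 2·37 = 74, E = 4·37 = 148, F = 2·37 + 2 = 76.

76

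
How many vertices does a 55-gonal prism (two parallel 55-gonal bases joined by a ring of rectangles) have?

A prism on an n-gon has two n-gon bases and n rectangular sides: V = 2·55 = 110, E = 3·55 = 165, F = 55 + 2 = 57.

110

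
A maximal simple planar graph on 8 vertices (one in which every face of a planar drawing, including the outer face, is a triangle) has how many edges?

In a plane triangulation 3F = 2E and V − E + F = 2, so E = 3V − 6 = 3·8 − 6 = 18.

18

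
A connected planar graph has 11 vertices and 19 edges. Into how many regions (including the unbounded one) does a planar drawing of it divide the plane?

Euler's formula for a connected plane graph: V − E + F = 2, so F = 2 − 11 + 19 = 10.

10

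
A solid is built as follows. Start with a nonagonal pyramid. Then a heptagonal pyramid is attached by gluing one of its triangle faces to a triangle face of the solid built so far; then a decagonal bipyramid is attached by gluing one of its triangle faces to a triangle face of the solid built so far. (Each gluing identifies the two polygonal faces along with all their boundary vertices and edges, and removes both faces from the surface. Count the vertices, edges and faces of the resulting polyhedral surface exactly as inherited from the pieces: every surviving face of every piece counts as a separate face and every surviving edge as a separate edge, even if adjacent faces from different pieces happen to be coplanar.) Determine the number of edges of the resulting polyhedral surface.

A nonagonal pyramid: V=10, E=18, F=10.
Attach a heptagonal pyramid (V=8, E=14, F=8) along a 3-gon: merge 3 vertices and 3 edges, delete both glued faces → V=15, E=29, F=16.
Attach a decagonal bipyramid (V=12, E=30, F=20) along a 3-gon: merge 3 vertices and 3 edges, delete both glued faces → V=24, E=56, F=34.
Check: V − E + F = 24 − 56 + 34 = 2.

56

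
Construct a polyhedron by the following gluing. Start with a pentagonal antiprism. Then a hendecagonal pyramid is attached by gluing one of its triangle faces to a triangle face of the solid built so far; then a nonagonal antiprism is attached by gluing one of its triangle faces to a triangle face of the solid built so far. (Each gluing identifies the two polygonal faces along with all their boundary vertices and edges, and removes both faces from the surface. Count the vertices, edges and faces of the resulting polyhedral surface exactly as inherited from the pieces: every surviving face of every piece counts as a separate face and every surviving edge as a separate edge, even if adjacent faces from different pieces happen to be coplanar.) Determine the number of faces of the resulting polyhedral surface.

40

A pentagonal antiprism: V=10, E=20, F=12.
Attach a hendecagonal pyramid (V=12, E=22, F=12) along a 3-gon: merge 3 vertices and 3 edges, delete both glued faces → V=19, E=39, F=22.
Attach a nonagonal antiprism (V=18, E=36, F=20) along a 3-gon: merge 3 vertices and 3 edges, delete both glued faces → V=34, E=72, F=40.
Check: V − E + F = 34 − 72 + 40 = 2.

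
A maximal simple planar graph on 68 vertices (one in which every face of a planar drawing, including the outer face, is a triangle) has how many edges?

198

In a plane triangulation 3F = 2E and V − E + F = 2, so E = 3V − 6 = 3·68 − 6 = 198.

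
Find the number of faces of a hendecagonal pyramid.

A pyramid on an n-gon base has one n-gon and n triangles: V = 11 + 1 = 12, E = 2·11 = 22, F = 11 + 1 = 12.

12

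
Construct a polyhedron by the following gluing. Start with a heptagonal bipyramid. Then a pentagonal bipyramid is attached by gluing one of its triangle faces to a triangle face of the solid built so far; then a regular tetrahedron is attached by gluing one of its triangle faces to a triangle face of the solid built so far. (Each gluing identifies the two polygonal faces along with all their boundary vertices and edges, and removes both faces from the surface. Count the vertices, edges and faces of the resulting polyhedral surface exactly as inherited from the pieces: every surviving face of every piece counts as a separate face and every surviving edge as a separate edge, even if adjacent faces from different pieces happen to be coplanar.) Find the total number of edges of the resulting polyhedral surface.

36

A heptagonal bipyramid: V=9, E=21, F=14.
Attach a pentagonal bipyramid (V=7, E=15, F=10) along a 3-gon: merge 3 vertices and 3 edges, delete both glued faces → V=13, E=33, F=22.
Attach a regular tetrahedron (V=4, E=6, F=4) along a 3-gon: merge 3 vertices and 3 edges, delete both glued faces → V=14, E=36, F=24.
Check: V − E + F = 14 − 36 + 24 = 2.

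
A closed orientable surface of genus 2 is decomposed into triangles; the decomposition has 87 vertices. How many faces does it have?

χ = 2 − 2·2 = -2, and every face is a triangle so 3F = 2E.
V − E + F = -2 with E = 3F/2 gives 87 − (3/2 − 1)·F = -2, so F = 178 and E = 267.

178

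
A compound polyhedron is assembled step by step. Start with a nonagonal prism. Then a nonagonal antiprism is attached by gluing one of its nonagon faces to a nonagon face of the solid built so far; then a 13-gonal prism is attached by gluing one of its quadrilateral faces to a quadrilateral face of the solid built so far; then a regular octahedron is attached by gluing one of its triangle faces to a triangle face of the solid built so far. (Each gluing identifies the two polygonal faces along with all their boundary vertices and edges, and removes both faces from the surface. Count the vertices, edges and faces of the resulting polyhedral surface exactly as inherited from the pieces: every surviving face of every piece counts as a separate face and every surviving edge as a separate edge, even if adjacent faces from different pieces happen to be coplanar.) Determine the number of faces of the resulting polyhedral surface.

48

A nonagonal prism: V=18, E=27, F=11.
Attach a nonagonal antiprism (V=18, E=36, F=20) along a 9-gon: merge 9 vertices and 9 edges, delete both glued faces → V=27, E=54, F=29.
Attach a 13-gonal prism (V=26, E=39, F=15) along a 4-gon: merge 4 vertices and 4 edges, delete both glued faces → V=49, E=89, F=42.
Attach a regular octahedron (V=6, E=12, F=8) along a 3-gon: merge 3 vertices and 3 edges, delete both glued faces → V=52, E=98, F=48.
Check: V − E + F = 52 − 98 + 48 = 2.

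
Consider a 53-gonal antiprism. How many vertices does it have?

106

An antiprism on an n-gon has two n-gon caps and 2n triangles: V = 2·53 = 106, E = 4·53 = 212, F = 2·53 + 2 = 108.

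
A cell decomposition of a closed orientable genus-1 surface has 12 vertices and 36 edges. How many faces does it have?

24

For a closed orientable surface of genus 1, χ = 2 − 2·1 = 0.
F = 0 − V + E = 0 − 12 + 36 = 24.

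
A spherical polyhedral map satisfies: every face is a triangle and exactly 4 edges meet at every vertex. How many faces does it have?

8

Each face has 3 edges and each edge borders two faces, so 2E = 3F.
Each vertex has degree 4, so 4V = 2E and hence V = 3F/4.
Euler: V − E + F = 2 ⇒ (3F/4) − (3F/2) + F = 2.
Multiply by 8: (6 − 12 + 8)F = 16, i.e. 2F = 16.
So F = 8, E = 3·8/2 = 12, V = 3·8/4 = 6.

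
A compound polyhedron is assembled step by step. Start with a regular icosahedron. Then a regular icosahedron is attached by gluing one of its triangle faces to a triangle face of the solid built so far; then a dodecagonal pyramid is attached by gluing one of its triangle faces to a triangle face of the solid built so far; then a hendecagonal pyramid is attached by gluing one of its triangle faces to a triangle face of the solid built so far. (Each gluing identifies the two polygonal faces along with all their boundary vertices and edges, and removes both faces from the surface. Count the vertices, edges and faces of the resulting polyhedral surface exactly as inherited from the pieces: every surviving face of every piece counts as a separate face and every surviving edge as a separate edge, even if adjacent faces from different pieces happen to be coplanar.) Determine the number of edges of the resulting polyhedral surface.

97

A regular icosahedron: V=12, E=30, F=20.
Attach a regular icosahedron (V=12, E=30, F=20) along a 3-gon: merge 3 vertices and 3 edges, delete both glued faces → V=21, E=57, F=38.
Attach a dodecagonal pyramid (V=13, E=24, F=13) along a 3-gon: merge 3 vertices and 3 edges, delete both glued faces → V=31, E=78, F=49.
Attach a hendecagonal pyramid (V=12, E=22, F=12) along a 3-gon: merge 3 vertices and 3 edges, delete both glued faces → V=40, E=97, F=59.
Check: V − E + F = 40 − 97 + 59 = 2.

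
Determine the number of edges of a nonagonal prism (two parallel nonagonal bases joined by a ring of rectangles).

27

A prism on an n-gon has two n-gon bases and n rectangular sides: V = 2·9 = 18, E = 3·9 = 27, F = 9 + 2 = 11.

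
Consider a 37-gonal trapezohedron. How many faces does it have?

The n-trapezohedron (dual of the n-antiprism) has V = 2·37 + 2 = 76, E = 4·37 = 148, F = 2·37 = 74.

74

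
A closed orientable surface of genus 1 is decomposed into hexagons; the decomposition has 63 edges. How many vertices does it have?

χ = 2 − 2·1 = 0, and every face is a hexagon so 6F = 2E.
F = 2E/6 = 21. Then V = 0 + E − F = 0 + 63 − 21 = 42.

42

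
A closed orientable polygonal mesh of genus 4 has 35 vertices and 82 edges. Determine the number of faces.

41

For a closed orientable surface of genus 4, χ = 2 − 2·4 = -6.
F = -6 − V + E = -6 − 35 + 82 = 41.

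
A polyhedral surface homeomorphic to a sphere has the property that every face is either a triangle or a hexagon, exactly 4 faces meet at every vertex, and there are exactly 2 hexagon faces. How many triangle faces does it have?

Let x be the number of triangles; then F = 2 + x.
Edge–face incidences: 2E = 6·2 + 3·x = 12 + 3x.
Every vertex has degree 4, so 4V = 2E.
Euler: V − E + F = 2 ⇒ (2E)/4 − E + (2 + x) = 2.
Multiply by 8: 2·(2E) − 4·(2E) + 8·(2 + x) = 16, i.e. 16 + 8x − 2·(12 + 3x) = 16.
Collecting terms: 2x − 8 = 16, so 2x = 24, so x = 12.
Then 2E = 12 + 3·12 = 48, so E = 24, V = 2E/4 = 12, F = 2 + 12 = 14.

12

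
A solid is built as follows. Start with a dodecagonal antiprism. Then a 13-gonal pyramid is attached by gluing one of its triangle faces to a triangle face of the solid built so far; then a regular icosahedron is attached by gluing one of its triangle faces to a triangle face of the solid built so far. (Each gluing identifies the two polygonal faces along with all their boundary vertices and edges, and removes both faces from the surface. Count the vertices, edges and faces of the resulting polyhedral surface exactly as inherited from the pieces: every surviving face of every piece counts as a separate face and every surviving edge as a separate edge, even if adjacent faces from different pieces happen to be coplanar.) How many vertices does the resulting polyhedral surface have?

A dodecagonal antiprism: V=24, E=48, F=26.
Attach a 13-gonal pyramid (V=14, E=26, F=14) along a 3-gon: merge 3 vertices and 3 edges, delete both glued faces → V=35, E=71, F=38.
Attach a regular icosahedron (V=12, E=30, F=20) along a 3-gon: merge 3 vertices and 3 edges, delete both glued faces → V=44, E=98, F=56.
Check: V − E + F = 44 − 98 + 56 = 2.

44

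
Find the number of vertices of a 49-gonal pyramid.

A pyramid on an n-gon base has one n-gon and n triangles: V = 49 + 1 = 50, E = 2·49 = 98, F = 49 + 1 = 50.
Check: V − E + F = 50 − 98 + 50 = 2.

50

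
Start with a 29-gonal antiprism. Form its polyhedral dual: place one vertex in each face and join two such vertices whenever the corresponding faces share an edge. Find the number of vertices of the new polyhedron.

The base solid has V = 58, E = 116, F = 60.
The dual swaps V and F and preserves E: V′ = F = 60, E′ = E = 116, F′ = V = 58.

60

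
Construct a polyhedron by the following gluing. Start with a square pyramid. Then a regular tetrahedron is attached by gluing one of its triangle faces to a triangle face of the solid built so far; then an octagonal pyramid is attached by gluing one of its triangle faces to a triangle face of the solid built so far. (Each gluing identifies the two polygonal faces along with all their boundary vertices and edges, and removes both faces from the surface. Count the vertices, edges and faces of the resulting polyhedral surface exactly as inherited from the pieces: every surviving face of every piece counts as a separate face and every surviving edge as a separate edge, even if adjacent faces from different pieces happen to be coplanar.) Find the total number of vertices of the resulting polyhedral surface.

12

A square pyramid: V=5, E=8, F=5.
Attach a regular tetrahedron (V=4, E=6, F=4) along a 3-gon: merge 3 vertices and 3 edges, delete both glued faces → V=6, E=11, F=7.
Attach an octagonal pyramid (V=9, E=16, F=9) along a 3-gon: merge 3 vertices and 3 edges, delete both glued faces → V=12, E=24, F=14.
Check: V − E + F = 12 − 24 + 14 = 2.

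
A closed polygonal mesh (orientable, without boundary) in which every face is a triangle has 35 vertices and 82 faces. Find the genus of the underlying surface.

Every face is a triangle, so 2E = 3·82 = 246, giving E = 123.
χ = V − E + F = 35 − 123 + 82 = -6.
For a closed orientable surface χ = 2 − 2g, so g = (2 − (-6))/2 = 4.

4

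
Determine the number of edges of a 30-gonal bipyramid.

90

A bipyramid over an n-gon has 2n triangular faces and n + 2 vertices: V = 30 + 2 = 32, E = 3·30 = 90, F = 2·30 = 60.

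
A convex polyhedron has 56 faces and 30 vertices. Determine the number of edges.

84

Here V − E + F = 2.
E = V + F − (2) = 30 + 56 − (2) = 84.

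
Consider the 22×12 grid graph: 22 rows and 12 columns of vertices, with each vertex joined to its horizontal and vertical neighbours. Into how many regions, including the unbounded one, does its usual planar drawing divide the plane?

232

The grid has V = 22·12 = 264 vertices and E = 22·11 + 12·21 = 494 edges.
F = 2 − V + E = 2 − 264 + 494 = 232.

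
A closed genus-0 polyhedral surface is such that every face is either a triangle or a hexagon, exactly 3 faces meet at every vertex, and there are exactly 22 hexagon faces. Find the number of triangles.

Let x be the number of triangles; then F = 22 + x.
Edge–face incidences: 2E = 6·22 + 3·x = 132 + 3x.
Every vertex has degree 3, so 3V = 2E.
Euler: V − E + F = 2 ⇒ (2E)/3 − E + (22 + x) = 2.
Multiply by 6: 2·(2E) − 3·(2E) + 6·(22 + x) = 12, i.e. 132 + 6x − (132 + 3x) = 12.
Collecting terms: 3x = 12, so x = 4.
Then 2E = 132 + 3·4 = 144, so E = 72, V = 2E/3 = 48, F = 22 + 4 = 26.

4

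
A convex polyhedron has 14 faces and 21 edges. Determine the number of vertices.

9

Here V − E + F = 2.
V = 2 + E − F = 2 + 21 − 14 = 9.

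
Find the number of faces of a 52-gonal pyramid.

A pyramid on an n-gon base has one n-gon and n triangles: V = 52 + 1 = 53, E = 2·52 = 104, F = 52 + 1 = 53.

53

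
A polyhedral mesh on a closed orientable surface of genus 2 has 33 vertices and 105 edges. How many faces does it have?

For a closed orientable surface of genus 2, χ = 2 − 2·2 = -2.
F = -2 − V + E = -2 − 33 + 105 = 70.

70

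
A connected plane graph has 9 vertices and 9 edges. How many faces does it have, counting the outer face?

Euler's formula for a connected plane graph: V − E + F = 2, so F = 2 − 9 + 9 = 2.

2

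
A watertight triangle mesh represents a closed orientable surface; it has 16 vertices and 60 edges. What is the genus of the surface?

Every face is a triangle and each edge borders two faces, so 3F = 2·60, giving F = 40.
χ = V − E + F = 16 − 60 + 40 = -4.
For a closed orientable surface χ = 2 − 2g, so g = (2 − (-4))/2 = 3.

3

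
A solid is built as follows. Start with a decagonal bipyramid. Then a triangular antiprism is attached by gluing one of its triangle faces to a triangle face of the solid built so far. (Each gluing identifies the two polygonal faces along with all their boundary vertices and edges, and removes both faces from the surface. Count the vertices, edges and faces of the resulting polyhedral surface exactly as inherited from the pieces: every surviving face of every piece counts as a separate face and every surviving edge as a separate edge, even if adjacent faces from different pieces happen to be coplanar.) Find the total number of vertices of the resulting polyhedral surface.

15

A decagonal bipyramid: V=12, E=30, F=20.
Attach a triangular antiprism (V=6, E=12, F=8) along a 3-gon: merge 3 vertices and 3 edges, delete both glued faces → V=15, E=39, F=26.
Check: V − E + F = 15 − 39 + 26 = 2.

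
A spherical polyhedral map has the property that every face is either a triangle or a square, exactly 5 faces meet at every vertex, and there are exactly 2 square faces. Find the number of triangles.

Let x be the number of triangles; then F = 2 + x.
Edge–face incidences: 2E = 4·2 + 3·x = 8 + 3x.
Every vertex has degree 5, so 5V = 2E.
Euler: V − E + F = 2 ⇒ (2E)/5 − E + (2 + x) = 2.
Multiply by 10: 2·(2E) − 5·(2E) + 10·(2 + x) = 20, i.e. 20 + 10x − 3·(8 + 3x) = 20.
Collecting terms: x − 4 = 20, so x = 24.
Then 2E = 8 + 3·24 = 80, so E = 40, V = 2E/5 = 16, F = 2 + 24 = 26.

24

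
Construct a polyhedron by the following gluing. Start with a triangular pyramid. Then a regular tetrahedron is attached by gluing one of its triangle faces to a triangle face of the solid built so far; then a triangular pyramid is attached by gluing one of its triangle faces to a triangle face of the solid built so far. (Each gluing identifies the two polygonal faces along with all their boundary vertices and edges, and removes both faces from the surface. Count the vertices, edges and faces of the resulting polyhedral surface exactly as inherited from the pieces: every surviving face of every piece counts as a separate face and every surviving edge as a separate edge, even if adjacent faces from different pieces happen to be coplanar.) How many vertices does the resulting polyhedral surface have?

6

A triangular pyramid: V=4, E=6, F=4.
Attach a regular tetrahedron (V=4, E=6, F=4) along a 3-gon: merge 3 vertices and 3 edges, delete both glued faces → V=5, E=9, F=6.
Attach a triangular pyramid (V=4, E=6, F=4) along a 3-gon: merge 3 vertices and 3 edges, delete both glued faces → V=6, E=12, F=8.
Check: V − E + F = 6 − 12 + 8 = 2.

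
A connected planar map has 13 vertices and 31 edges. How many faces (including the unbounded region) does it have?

20

Euler's formula for a connected plane graph: V − E + F = 2, so F = 2 − 13 + 31 = 20.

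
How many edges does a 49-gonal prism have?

147

A prism on an n-gon has two n-gon bases and n rectangular sides: V = 2·49 = 98, E = 3·49 = 147, F = 49 + 2 = 51.
Check: V − E + F = 98 − 147 + 51 = 2.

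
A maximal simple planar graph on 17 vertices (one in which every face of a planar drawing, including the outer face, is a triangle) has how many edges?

45

In a plane triangulation 3F = 2E and V − E + F = 2, so E = 3V − 6 = 3·17 − 6 = 45.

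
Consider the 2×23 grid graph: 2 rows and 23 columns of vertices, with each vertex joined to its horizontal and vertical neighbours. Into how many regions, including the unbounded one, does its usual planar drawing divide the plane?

The grid has V = 2·23 = 46 vertices and E = 2·22 + 23·1 = 67 edges.
F = 2 − V + E = 2 − 46 + 67 = 23.

23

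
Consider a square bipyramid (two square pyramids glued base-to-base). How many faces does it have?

8

A bipyramid over an n-gon has 2n triangular faces and n + 2 vertices: V = 4 + 2 = 6, E = 3·4 = 12, F = 2·4 = 8.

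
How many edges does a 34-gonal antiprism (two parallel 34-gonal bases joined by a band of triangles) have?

An antiprism on an n-gon has two n-gon caps and 2n triangles: V = 2·34 = 68, E = 4·34 = 136, F = 2·34 + 2 = 70.
Check: V − E + F = 68 − 136 + 70 = 2.

136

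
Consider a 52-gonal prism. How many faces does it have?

54

A prism on an n-gon has two n-gon bases and n rectangular sides: V = 2·52 = 104, E = 3·52 = 156, F = 52 + 2 = 54.
Check: V − E + F = 104 − 156 + 54 = 2.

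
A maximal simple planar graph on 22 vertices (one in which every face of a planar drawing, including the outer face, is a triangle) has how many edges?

60

In a plane triangulation 3F = 2E and V − E + F = 2, so E = 3V − 6 = 3·22 − 6 = 60.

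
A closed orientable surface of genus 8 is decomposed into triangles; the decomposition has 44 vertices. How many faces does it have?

χ = 2 − 2·8 = -14, and every face is a triangle so 3F = 2E.
V − E + F = -14 with E = 3F/2 gives 44 − (3/2 − 1)·F = -14, so F = 116 and E = 174.

116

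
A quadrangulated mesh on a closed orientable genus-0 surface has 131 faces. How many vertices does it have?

133

χ = 2 − 2·0 = 2, and every face is a square so 4F = 2E.
E = 4·131/2 = 262. Then V = 2 + E − F = 2 + 262 − 131 = 133.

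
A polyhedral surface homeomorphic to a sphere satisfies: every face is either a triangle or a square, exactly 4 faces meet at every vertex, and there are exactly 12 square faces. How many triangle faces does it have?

8

Let x be the number of triangles; then F = 12 + x.
Edge–face incidences: 2E = 4·12 + 3·x = 48 + 3x.
Every vertex has degree 4, so 4V = 2E.
Euler: V − E + F = 2 ⇒ (2E)/4 − E + (12 + x) = 2.
Multiply by 8: 2·(2E) − 4·(2E) + 8·(12 + x) = 16, i.e. 96 + 8x − 2·(48 + 3x) = 16.
Collecting terms: 2x = 16, so x = 8.
Then 2E = 48 + 3·8 = 72, so E = 36, V = 2E/4 = 18, F = 12 + 8 = 20.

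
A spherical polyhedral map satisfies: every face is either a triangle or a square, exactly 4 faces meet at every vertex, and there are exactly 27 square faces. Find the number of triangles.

8

Let x be the number of triangles; then F = 27 + x.
Edge–face incidences: 2E = 4·27 + 3·x = 108 + 3x.
Every vertex has degree 4, so 4V = 2E.
Euler: V − E + F = 2 ⇒ (2E)/4 − E + (27 + x) = 2.
Multiply by 8: 2·(2E) − 4·(2E) + 8·(27 + x) = 16, i.e. 216 + 8x − 2·(108 + 3x) = 16.
Collecting terms: 2x = 16, so x = 8.
Then 2E = 108 + 3·8 = 132, so E = 66, V = 2E/4 = 33, F = 27 + 8 = 35.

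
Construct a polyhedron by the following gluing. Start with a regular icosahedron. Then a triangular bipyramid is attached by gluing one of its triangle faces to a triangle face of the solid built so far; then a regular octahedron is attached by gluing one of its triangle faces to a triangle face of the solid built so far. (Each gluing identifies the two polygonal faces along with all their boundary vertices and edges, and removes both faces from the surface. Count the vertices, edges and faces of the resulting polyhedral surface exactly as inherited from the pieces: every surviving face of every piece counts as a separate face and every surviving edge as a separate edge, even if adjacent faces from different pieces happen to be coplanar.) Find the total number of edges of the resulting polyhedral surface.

45

A regular icosahedron: V=12, E=30, F=20.
Attach a triangular bipyramid (V=5, E=9, F=6) along a 3-gon: merge 3 vertices and 3 edges, delete both glued faces → V=14, E=36, F=24.
Attach a regular octahedron (V=6, E=12, F=8) along a 3-gon: merge 3 vertices and 3 edges, delete both glued faces → V=17, E=45, F=30.
Check: V − E + F = 17 − 45 + 30 = 2.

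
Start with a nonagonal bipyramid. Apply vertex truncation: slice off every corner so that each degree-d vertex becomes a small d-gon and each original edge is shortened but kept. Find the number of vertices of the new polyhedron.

54

The base solid has V = 11, E = 27, F = 18.
Truncation replaces each original edge-end by a new vertex, so V′ = 2E = 54.
Each original edge survives, and each old vertex of degree d contributes d new edges; summing degrees gives Σd = 2E, so E′ = E + 2E = 3E = 81.
Each original face survives and each original vertex becomes one new face: F′ = F + V = 29.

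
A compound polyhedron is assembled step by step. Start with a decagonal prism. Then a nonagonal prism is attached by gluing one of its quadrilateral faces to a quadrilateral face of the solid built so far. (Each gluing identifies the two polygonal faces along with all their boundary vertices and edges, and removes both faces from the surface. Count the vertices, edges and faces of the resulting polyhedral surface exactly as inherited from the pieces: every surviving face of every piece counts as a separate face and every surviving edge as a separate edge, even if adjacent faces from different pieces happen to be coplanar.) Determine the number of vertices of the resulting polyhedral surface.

34

A decagonal prism: V=20, E=30, F=12.
Attach a nonagonal prism (V=18, E=27, F=11) along a 4-gon: merge 4 vertices and 4 edges, delete both glued faces → V=34, E=53, F=21.
Check: V − E + F = 34 − 53 + 21 = 2.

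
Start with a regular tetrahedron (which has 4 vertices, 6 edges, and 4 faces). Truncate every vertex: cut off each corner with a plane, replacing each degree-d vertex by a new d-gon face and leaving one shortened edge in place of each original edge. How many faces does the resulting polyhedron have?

8

Truncation replaces each original edge-end by a new vertex, so V′ = 2E = 12.
Each original edge survives, and each old vertex of degree d contributes d new edges; summing degrees gives Σd = 2E, so E′ = E + 2E = 3E = 18.
Each original face survives and each original vertex becomes one new face: F′ = F + V = 8.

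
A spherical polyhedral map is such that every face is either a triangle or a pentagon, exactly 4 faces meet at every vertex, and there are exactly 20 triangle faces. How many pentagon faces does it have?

Let x be the number of pentagons; then F = 20 + x.
Edge–face incidences: 2E = 3·20 + 5·x = 60 + 5x.
Every vertex has degree 4, so 4V = 2E.
Euler: V − E + F = 2 ⇒ (2E)/4 − E + (20 + x) = 2.
Multiply by 8: 2·(2E) − 4·(2E) + 8·(20 + x) = 16, i.e. 160 + 8x − 2·(60 + 5x) = 16.
Collecting terms: −2x + 40 = 16, so −2x = −24, so x = 12.
Then 2E = 60 + 5·12 = 120, so E = 60, V = 2E/4 = 30, F = 20 + 12 = 32.

12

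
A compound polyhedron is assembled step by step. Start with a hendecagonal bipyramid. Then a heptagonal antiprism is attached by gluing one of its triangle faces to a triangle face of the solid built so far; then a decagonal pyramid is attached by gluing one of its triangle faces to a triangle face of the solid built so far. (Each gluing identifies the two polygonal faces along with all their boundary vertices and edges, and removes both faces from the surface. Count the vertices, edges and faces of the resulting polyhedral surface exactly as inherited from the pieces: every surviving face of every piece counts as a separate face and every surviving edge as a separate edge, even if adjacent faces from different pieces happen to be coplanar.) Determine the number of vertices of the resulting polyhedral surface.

32

A hendecagonal bipyramid: V=13, E=33, F=22.
Attach a heptagonal antiprism (V=14, E=28, F=16) along a 3-gon: merge 3 vertices and 3 edges, delete both glued faces → V=24, E=58, F=36.
Attach a decagonal pyramid (V=11, E=20, F=11) along a 3-gon: merge 3 vertices and 3 edges, delete both glued faces → V=32, E=75, F=45.
Check: V − E + F = 32 − 75 + 45 = 2.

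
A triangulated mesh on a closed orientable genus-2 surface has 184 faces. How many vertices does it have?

90

χ = 2 − 2·2 = -2, and every face is a triangle so 3F = 2E.
E = 3·184/2 = 276. Then V = -2 + E − F = -2 + 276 − 184 = 90.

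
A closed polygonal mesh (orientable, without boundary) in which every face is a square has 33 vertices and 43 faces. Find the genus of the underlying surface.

6

Every face is a square, so 2E = 4·43 = 172, giving E = 86.
χ = V − E + F = 33 − 86 + 43 = -10.
For a closed orientable surface χ = 2 − 2g, so g = (2 − (-10))/2 = 6.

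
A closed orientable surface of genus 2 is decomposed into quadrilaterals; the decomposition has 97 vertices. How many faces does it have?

χ = 2 − 2·2 = -2, and every face is a square so 4F = 2E.
V − E + F = -2 with E = 4F/2 gives 97 − (4/2 − 1)·F = -2, so F = 99 and E = 198.

99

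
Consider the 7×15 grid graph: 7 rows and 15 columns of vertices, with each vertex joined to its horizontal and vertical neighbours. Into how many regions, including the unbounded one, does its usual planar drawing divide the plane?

The grid has V = 7·15 = 105 vertices and E = 7·14 + 15·6 = 188 edges.
F = 2 − V + E = 2 − 105 + 188 = 85.

85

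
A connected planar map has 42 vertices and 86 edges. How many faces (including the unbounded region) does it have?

46

Euler's formula for a connected plane graph: V − E + F = 2, so F = 2 − 42 + 86 = 46.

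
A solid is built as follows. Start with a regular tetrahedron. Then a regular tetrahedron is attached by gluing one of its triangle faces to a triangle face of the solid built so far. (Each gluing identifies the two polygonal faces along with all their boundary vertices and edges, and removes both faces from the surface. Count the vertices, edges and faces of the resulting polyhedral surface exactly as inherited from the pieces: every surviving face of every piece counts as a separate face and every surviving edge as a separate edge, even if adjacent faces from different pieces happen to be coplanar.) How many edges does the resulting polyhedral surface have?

A regular tetrahedron: V=4, E=6, F=4.
Attach a regular tetrahedron (V=4, E=6, F=4) along a 3-gon: merge 3 vertices and 3 edges, delete both glued faces → V=5, E=9, F=6.
Check: V − E + F = 5 − 9 + 6 = 2.

9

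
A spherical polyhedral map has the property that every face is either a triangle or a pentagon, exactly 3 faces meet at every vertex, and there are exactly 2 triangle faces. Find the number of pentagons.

Let x be the number of pentagons; then F = 2 + x.
Edge–face incidences: 2E = 3·2 + 5·x = 6 + 5x.
Every vertex has degree 3, so 3V = 2E.
Euler: V − E + F = 2 ⇒ (2E)/3 − E + (2 + x) = 2.
Multiply by 6: 2·(2E) − 3·(2E) + 6·(2 + x) = 12, i.e. 12 + 6x − (6 + 5x) = 12.
Collecting terms: x + 6 = 12, so x = 6.
Then 2E = 6 + 5·6 = 36, so E = 18, V = 2E/3 = 12, F = 2 + 6 = 8.

6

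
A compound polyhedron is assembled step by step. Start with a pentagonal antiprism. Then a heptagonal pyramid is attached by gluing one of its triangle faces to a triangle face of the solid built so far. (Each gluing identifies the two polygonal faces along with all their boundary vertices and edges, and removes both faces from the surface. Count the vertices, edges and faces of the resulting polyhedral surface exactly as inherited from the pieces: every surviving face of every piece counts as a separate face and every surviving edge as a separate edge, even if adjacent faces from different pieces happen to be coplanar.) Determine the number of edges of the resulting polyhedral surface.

31

A pentagonal antiprism: V=10, E=20, F=12.
Attach a heptagonal pyramid (V=8, E=14, F=8) along a 3-gon: merge 3 vertices and 3 edges, delete both glued faces → V=15, E=31, F=18.
Check: V − E + F = 15 − 31 + 18 = 2.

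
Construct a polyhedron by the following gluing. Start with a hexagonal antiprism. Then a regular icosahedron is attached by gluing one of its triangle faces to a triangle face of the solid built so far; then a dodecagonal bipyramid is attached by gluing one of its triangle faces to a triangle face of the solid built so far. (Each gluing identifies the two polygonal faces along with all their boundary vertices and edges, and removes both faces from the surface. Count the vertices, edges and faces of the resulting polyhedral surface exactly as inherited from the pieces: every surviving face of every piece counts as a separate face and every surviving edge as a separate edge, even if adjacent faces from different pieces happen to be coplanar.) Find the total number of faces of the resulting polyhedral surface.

A hexagonal antiprism: V=12, E=24, F=14.
Attach a regular icosahedron (V=12, E=30, F=20) along a 3-gon: merge 3 vertices and 3 edges, delete both glued faces → V=21, E=51, F=32.
Attach a dodecagonal bipyramid (V=14, E=36, F=24) along a 3-gon: merge 3 vertices and 3 edges, delete both glued faces → V=32, E=84, F=54.
Check: V − E + F = 32 − 84 + 54 = 2.

54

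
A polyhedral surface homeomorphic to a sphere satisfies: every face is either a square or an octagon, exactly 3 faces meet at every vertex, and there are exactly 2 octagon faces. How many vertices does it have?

Let x be the number of squares; then F = 2 + x.
Edge–face incidences: 2E = 8·2 + 4·x = 16 + 4x.
Every vertex has degree 3, so 3V = 2E.
Euler: V − E + F = 2 ⇒ (2E)/3 − E + (2 + x) = 2.
Multiply by 6: 2·(2E) − 3·(2E) + 6·(2 + x) = 12, i.e. 12 + 6x − (16 + 4x) = 12.
Collecting terms: 2x − 4 = 12, so 2x = 16, so x = 8.
Then 2E = 16 + 4·8 = 48, so E = 24, V = 2E/3 = 16, F = 2 + 8 = 10.

16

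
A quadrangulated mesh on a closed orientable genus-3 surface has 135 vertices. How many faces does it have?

χ = 2 − 2·3 = -4, and every face is a square so 4F = 2E.
V − E + F = -4 with E = 4F/2 gives 135 − (4/2 − 1)·F = -4, so F = 139 and E = 278.

139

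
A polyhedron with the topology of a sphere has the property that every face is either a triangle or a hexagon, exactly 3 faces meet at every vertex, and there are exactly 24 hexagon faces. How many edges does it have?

78

Let x be the number of triangles; then F = 24 + x.
Edge–face incidences: 2E = 6·24 + 3·x = 144 + 3x.
Every vertex has degree 3, so 3V = 2E.
Euler: V − E + F = 2 ⇒ (2E)/3 − E + (24 + x) = 2.
Multiply by 6: 2·(2E) − 3·(2E) + 6·(24 + x) = 12, i.e. 144 + 6x − (144 + 3x) = 12.
Collecting terms: 3x = 12, so x = 4.
Then 2E = 144 + 3·4 = 156, so E = 78, V = 2E/3 = 52, F = 24 + 4 = 28.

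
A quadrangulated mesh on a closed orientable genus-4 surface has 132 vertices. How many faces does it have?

χ = 2 − 2·4 = -6, and every face is a square so 4F = 2E.
V − E + F = -6 with E = 4F/2 gives 132 − (4/2 − 1)·F = -6, so F = 138 and E = 276.

138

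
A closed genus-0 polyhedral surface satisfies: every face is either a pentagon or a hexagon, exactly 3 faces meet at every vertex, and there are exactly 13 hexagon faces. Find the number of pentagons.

Let x be the number of pentagons; then F = 13 + x.
Edge–face incidences: 2E = 6·13 + 5·x = 78 + 5x.
Every vertex has degree 3, so 3V = 2E.
Euler: V − E + F = 2 ⇒ (2E)/3 − E + (13 + x) = 2.
Multiply by 6: 2·(2E) − 3·(2E) + 6·(13 + x) = 12, i.e. 78 + 6x − (78 + 5x) = 12.
Collecting terms: x = 12.
Then 2E = 78 + 5·12 = 138, so E = 69, V = 2E/3 = 46, F = 13 + 12 = 25.

12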